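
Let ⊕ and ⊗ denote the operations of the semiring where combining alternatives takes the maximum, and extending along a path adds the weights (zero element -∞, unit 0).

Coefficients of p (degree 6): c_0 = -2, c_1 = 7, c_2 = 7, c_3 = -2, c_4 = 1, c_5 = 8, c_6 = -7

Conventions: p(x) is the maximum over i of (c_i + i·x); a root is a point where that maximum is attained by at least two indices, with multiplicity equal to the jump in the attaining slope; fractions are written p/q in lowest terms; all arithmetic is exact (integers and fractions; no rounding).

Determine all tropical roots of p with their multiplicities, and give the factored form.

hull edge (i=0, c=-2) to (i=1, c=7): slope 9, span 1
hull edge (i=1, c=7) to (i=5, c=8): slope 1/4, span 4
hull edge (i=5, c=8) to (i=6, c=-7): slope -15, span 1
Factored form: p(x) = -7 ⊗ (x ⊕ (-9)) ⊗ (x ⊕ (-1/4)) ⊗ (x ⊕ (-1/4)) ⊗ (x ⊕ (-1/4)) ⊗ (x ⊕ (-1/4)) ⊗ (x ⊕ 15)
Answer: roots = -9 (mult 1), -1/4 (mult 4), 15 (mult 1)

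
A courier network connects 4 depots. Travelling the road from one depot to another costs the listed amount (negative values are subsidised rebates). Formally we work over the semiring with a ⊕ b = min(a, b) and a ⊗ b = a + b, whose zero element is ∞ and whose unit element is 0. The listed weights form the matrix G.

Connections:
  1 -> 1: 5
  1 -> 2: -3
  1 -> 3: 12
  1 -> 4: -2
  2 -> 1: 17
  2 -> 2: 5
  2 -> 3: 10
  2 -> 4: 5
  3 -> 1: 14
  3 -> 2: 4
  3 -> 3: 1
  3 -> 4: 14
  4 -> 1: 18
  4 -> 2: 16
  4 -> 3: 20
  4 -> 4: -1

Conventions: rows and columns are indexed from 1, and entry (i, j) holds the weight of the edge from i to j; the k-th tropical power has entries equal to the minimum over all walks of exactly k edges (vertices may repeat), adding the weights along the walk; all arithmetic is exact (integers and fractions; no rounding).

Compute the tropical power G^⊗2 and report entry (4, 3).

G^⊗2:
  [10, 2, 7, -3]
  [22, 10, 11, 4]
  [15, 5, 2, 9]
  [17, 15, 19, -2]
Key observation: the optimum is the walk 4->4->3, with weight (-1) + 20 = 19.
Optimal value attained by: walk 4->4->3.
Answer: (G^⊗2)[4][3] = 19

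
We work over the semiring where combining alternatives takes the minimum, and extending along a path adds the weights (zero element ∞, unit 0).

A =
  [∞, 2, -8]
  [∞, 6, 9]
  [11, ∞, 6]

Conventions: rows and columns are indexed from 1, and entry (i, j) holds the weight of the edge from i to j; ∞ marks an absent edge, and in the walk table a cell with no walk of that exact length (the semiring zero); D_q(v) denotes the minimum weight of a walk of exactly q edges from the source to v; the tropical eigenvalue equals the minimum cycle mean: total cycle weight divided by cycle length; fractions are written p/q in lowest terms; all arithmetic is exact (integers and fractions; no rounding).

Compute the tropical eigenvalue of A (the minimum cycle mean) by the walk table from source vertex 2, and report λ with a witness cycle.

q=0: [∞, 0, ∞]
q=1: [∞, 6, 9]
q=2: [20, 12, 15]
q=3: [26, 18, 12]
Optimal cycle mean attained by: cycle 1->3->1, total (-8) + 11, length 2.
Answer: λ = 3/2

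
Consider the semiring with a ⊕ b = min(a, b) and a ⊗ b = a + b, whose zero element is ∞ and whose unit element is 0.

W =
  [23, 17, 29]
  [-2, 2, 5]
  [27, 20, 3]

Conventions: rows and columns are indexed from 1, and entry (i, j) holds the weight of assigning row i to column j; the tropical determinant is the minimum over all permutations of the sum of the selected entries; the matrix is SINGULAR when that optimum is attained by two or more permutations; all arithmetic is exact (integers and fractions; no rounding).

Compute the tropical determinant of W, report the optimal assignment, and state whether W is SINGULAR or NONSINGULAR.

σ = (1, 2, 3): 23 + 2 + 3 = 28
σ = (1, 3, 2): 23 + 5 + 20 = 48
σ = (2, 1, 3): 17 + (-2) + 3 = 18
σ = (2, 3, 1): 17 + 5 + 27 = 49
σ = (3, 1, 2): 29 + (-2) + 20 = 47
σ = (3, 2, 1): 29 + 2 + 27 = 58
Optimal value attained by: σ = (2, 1, 3).
Answer: det⊕(W) = 18; verdict: NONSINGULAR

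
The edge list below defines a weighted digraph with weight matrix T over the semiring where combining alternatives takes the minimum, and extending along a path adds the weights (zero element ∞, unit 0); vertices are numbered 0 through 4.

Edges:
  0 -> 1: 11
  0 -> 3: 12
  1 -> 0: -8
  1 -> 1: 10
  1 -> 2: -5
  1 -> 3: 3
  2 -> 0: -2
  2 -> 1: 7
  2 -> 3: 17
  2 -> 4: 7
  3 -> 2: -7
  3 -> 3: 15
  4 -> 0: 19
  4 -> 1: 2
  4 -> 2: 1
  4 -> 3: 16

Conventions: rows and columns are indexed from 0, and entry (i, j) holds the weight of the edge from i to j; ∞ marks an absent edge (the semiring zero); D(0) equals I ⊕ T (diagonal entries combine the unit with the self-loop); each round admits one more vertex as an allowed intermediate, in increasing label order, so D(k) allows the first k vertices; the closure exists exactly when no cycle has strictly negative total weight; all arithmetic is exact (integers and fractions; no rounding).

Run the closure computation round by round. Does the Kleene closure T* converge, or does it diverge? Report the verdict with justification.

D(0):
  [0, 11, ∞, 12, ∞]
  [-8, 0, -5, 3, ∞]
  [-2, 7, 0, 17, 7]
  [∞, ∞, -7, 0, ∞]
  [19, 2, 1, 16, 0]
D(1):
  [0, 11, ∞, 12, ∞]
  [-8, 0, -5, 3, ∞]
  [-2, 7, 0, 10, 7]
  [∞, ∞, -7, 0, ∞]
  [19, 2, 1, 16, 0]
D(2):
  [0, 11, 6, 12, ∞]
  [-8, 0, -5, 3, ∞]
  [-2, 7, 0, 10, 7]
  [∞, ∞, -7, 0, ∞]
  [-6, 2, -3, 5, 0]
D(3):
  [0, 11, 6, 12, 13]
  [-8, 0, -5, 3, 2]
  [-2, 7, 0, 10, 7]
  [-9, 0, -7, 0, 0]
  [-6, 2, -3, 5, 0]
D(4):
  [0, 11, 5, 12, 12]
  [-8, 0, -5, 3, 2]
  [-2, 7, 0, 10, 7]
  [-9, 0, -7, 0, 0]
  [-6, 2, -3, 5, 0]
D(5):
  [0, 11, 5, 12, 12]
  [-8, 0, -5, 3, 2]
  [-2, 7, 0, 10, 7]
  [-9, 0, -7, 0, 0]
  [-6, 2, -3, 5, 0]
Key observation: every diagonal entry stays at the unit through all rounds, so no improving cycle exists.
Answer: CONVERGES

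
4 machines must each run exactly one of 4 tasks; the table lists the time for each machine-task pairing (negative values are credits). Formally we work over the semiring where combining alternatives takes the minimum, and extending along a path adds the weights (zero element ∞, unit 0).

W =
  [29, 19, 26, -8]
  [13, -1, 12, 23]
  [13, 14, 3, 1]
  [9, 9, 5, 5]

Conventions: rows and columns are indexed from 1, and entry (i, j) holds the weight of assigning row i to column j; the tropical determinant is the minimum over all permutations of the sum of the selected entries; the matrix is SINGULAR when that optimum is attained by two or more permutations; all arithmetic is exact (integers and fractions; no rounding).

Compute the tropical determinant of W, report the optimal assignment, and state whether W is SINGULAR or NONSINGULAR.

σ = (1, 2, 3, 4): 29 + (-1) + 3 + 5 = 36
σ = (1, 2, 4, 3): 29 + (-1) + 1 + 5 = 34
σ = (1, 3, 2, 4): 29 + 12 + 14 + 5 = 60
σ = (1, 3, 4, 2): 29 + 12 + 1 + 9 = 51
σ = (1, 4, 2, 3): 29 + 23 + 14 + 5 = 71
σ = (1, 4, 3, 2): 29 + 23 + 3 + 9 = 64
σ = (2, 1, 3, 4): 19 + 13 + 3 + 5 = 40
σ = (2, 1, 4, 3): 19 + 13 + 1 + 5 = 38
σ = (2, 3, 1, 4): 19 + 12 + 13 + 5 = 49
σ = (2, 3, 4, 1): 19 + 12 + 1 + 9 = 41
σ = (2, 4, 1, 3): 19 + 23 + 13 + 5 = 60
σ = (2, 4, 3, 1): 19 + 23 + 3 + 9 = 54
σ = (3, 1, 2, 4): 26 + 13 + 14 + 5 = 58
σ = (3, 1, 4, 2): 26 + 13 + 1 + 9 = 49
σ = (3, 2, 1, 4): 26 + (-1) + 13 + 5 = 43
σ = (3, 2, 4, 1): 26 + (-1) + 1 + 9 = 35
σ = (3, 4, 1, 2): 26 + 23 + 13 + 9 = 71
σ = (3, 4, 2, 1): 26 + 23 + 14 + 9 = 72
σ = (4, 1, 2, 3): (-8) + 13 + 14 + 5 = 24
σ = (4, 1, 3, 2): (-8) + 13 + 3 + 9 = 17
σ = (4, 2, 1, 3): (-8) + (-1) + 13 + 5 = 9
σ = (4, 2, 3, 1): (-8) + (-1) + 3 + 9 = 3
σ = (4, 3, 1, 2): (-8) + 12 + 13 + 9 = 26
σ = (4, 3, 2, 1): (-8) + 12 + 14 + 9 = 27
Optimal value attained by: σ = (4, 2, 3, 1).
Answer: det⊕(W) = 3; verdict: NONSINGULAR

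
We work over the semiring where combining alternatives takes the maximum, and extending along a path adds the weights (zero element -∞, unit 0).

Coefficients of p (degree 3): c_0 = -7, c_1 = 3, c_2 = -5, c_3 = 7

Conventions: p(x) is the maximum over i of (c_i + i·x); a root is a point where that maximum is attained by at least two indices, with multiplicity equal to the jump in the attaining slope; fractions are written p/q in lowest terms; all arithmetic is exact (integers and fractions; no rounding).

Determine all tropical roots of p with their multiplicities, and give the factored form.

hull edge (i=0, c=-7) to (i=1, c=3): slope 10, span 1
hull edge (i=1, c=3) to (i=3, c=7): slope 2, span 2
Factored form: p(x) = 7 ⊗ (x ⊕ (-10)) ⊗ (x ⊕ (-2)) ⊗ (x ⊕ (-2))
Answer: roots = -10 (mult 1), -2 (mult 2)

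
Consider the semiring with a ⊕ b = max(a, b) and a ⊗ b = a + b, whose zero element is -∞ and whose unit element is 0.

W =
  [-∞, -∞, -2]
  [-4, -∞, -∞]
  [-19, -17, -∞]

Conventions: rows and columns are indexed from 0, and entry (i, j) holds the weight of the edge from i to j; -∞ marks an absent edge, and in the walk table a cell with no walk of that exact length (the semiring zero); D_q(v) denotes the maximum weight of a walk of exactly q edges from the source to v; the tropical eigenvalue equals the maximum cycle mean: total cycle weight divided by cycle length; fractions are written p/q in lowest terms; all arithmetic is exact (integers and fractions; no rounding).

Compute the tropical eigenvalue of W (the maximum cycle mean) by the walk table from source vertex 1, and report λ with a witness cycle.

q=0: [-∞, 0, -∞]
q=1: [-4, -∞, -∞]
q=2: [-∞, -∞, -6]
q=3: [-25, -23, -∞]
Optimal cycle mean attained by: cycle 0->2->1->0, total (-2) + (-17) + (-4), length 3.
Answer: λ = -23/3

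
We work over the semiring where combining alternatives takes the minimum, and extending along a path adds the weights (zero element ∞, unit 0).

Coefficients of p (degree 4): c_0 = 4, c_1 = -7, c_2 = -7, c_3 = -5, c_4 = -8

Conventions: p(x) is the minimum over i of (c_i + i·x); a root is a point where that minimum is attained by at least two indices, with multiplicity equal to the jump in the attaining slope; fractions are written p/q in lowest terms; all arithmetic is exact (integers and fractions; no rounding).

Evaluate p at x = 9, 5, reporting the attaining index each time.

p(9) = min(4+0·9=4, -7+1·9=2, -7+2·9=11, -5+3·9=22, -8+4·9=28) = 2 (attained by i=1)
p(5) = min(4+0·5=4, -7+1·5=-2, -7+2·5=3, -5+3·5=10, -8+4·5=12) = -2 (attained by i=1)
Answer: p(9) = 2; p(5) = -2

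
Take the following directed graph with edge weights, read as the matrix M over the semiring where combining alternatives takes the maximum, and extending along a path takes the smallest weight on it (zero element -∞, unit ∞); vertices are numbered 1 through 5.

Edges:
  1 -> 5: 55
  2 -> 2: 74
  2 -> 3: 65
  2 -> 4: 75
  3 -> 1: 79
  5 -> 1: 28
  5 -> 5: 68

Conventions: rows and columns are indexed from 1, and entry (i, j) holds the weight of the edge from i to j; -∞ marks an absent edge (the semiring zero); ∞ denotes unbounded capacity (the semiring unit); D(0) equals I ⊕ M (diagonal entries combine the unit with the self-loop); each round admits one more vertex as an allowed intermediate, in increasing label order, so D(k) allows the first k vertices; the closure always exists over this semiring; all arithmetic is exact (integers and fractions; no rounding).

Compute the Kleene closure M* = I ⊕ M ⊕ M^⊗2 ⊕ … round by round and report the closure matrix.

D(0):
  [∞, -∞, -∞, -∞, 55]
  [-∞, ∞, 65, 75, -∞]
  [79, -∞, ∞, -∞, -∞]
  [-∞, -∞, -∞, ∞, -∞]
  [28, -∞, -∞, -∞, ∞]
D(1):
  [∞, -∞, -∞, -∞, 55]
  [-∞, ∞, 65, 75, -∞]
  [79, -∞, ∞, -∞, 55]
  [-∞, -∞, -∞, ∞, -∞]
  [28, -∞, -∞, -∞, ∞]
D(2):
  [∞, -∞, -∞, -∞, 55]
  [-∞, ∞, 65, 75, -∞]
  [79, -∞, ∞, -∞, 55]
  [-∞, -∞, -∞, ∞, -∞]
  [28, -∞, -∞, -∞, ∞]
D(3):
  [∞, -∞, -∞, -∞, 55]
  [65, ∞, 65, 75, 55]
  [79, -∞, ∞, -∞, 55]
  [-∞, -∞, -∞, ∞, -∞]
  [28, -∞, -∞, -∞, ∞]
D(4):
  [∞, -∞, -∞, -∞, 55]
  [65, ∞, 65, 75, 55]
  [79, -∞, ∞, -∞, 55]
  [-∞, -∞, -∞, ∞, -∞]
  [28, -∞, -∞, -∞, ∞]
D(5):
  [∞, -∞, -∞, -∞, 55]
  [65, ∞, 65, 75, 55]
  [79, -∞, ∞, -∞, 55]
  [-∞, -∞, -∞, ∞, -∞]
  [28, -∞, -∞, -∞, ∞]
Answer: M* = [[∞, -∞, -∞, -∞, 55], [65, ∞, 65, 75, 55], [79, -∞, ∞, -∞, 55], [-∞, -∞, -∞, ∞, -∞], [28, -∞, -∞, -∞, ∞]]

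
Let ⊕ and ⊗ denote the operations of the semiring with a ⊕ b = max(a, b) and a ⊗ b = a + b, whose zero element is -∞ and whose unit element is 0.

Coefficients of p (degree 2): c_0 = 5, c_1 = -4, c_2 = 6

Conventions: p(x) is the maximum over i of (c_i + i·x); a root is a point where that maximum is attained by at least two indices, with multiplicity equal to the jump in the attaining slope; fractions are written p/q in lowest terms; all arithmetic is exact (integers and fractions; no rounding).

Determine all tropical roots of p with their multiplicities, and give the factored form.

hull edge (i=0, c=5) to (i=2, c=6): slope 1/2, span 2
Factored form: p(x) = 6 ⊗ (x ⊕ (-1/2)) ⊗ (x ⊕ (-1/2))
Answer: roots = -1/2 (mult 2)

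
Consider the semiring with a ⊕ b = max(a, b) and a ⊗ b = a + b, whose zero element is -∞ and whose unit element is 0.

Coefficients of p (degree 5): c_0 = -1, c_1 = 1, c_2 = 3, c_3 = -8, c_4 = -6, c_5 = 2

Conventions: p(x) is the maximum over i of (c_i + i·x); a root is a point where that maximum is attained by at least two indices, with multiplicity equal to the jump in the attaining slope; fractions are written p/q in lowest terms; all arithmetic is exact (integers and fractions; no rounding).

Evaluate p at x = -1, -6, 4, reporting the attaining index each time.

p(-1) = max(-1+0·(-1)=-1, 1+1·(-1)=0, 3+2·(-1)=1, -8+3·(-1)=-11, -6+4·(-1)=-10, 2+5·(-1)=-3) = 1 (attained by i=2)
p(-6) = max(-1+0·(-6)=-1, 1+1·(-6)=-5, 3+2·(-6)=-9, -8+3·(-6)=-26, -6+4·(-6)=-30, 2+5·(-6)=-28) = -1 (attained by i=0)
p(4) = max(-1+0·4=-1, 1+1·4=5, 3+2·4=11, -8+3·4=4, -6+4·4=10, 2+5·4=22) = 22 (attained by i=5)
Answer: p(-1) = 1; p(-6) = -1; p(4) = 22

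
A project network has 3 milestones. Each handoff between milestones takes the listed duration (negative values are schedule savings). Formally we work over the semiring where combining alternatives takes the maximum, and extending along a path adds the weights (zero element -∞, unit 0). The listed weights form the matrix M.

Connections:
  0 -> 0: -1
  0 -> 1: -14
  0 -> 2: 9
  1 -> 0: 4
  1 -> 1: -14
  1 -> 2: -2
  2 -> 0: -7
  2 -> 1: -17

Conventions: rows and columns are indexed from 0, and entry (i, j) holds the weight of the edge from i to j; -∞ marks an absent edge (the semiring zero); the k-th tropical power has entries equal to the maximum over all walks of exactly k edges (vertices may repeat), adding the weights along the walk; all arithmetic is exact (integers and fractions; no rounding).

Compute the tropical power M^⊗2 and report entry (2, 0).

M^⊗2:
  [2, -8, 8]
  [3, -10, 13]
  [-8, -21, 2]
Key observation: the optimum is the walk 2->0->0, with weight (-7) + (-1) = -8.
Optimal value attained by: walk 2->0->0.
Answer: (M^⊗2)[2][0] = -8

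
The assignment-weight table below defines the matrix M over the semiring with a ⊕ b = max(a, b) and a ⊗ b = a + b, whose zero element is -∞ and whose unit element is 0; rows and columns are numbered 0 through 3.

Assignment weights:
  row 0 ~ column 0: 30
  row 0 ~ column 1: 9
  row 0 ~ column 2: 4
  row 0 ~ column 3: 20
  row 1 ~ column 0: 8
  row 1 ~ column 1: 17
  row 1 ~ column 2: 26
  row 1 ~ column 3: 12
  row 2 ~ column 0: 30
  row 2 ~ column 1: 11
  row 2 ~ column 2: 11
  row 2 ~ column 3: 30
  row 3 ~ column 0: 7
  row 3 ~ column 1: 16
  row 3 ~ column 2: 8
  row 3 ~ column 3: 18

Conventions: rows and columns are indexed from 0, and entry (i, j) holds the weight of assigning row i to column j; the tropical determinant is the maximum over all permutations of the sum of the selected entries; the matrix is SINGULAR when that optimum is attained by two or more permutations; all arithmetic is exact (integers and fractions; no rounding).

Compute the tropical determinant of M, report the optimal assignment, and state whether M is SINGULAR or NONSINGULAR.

σ = (0, 1, 2, 3): 30 + 17 + 11 + 18 = 76
σ = (0, 1, 3, 2): 30 + 17 + 30 + 8 = 85
σ = (0, 2, 1, 3): 30 + 26 + 11 + 18 = 85
σ = (0, 2, 3, 1): 30 + 26 + 30 + 16 = 102
σ = (0, 3, 1, 2): 30 + 12 + 11 + 8 = 61
σ = (0, 3, 2, 1): 30 + 12 + 11 + 16 = 69
σ = (1, 0, 2, 3): 9 + 8 + 11 + 18 = 46
σ = (1, 0, 3, 2): 9 + 8 + 30 + 8 = 55
σ = (1, 2, 0, 3): 9 + 26 + 30 + 18 = 83
σ = (1, 2, 3, 0): 9 + 26 + 30 + 7 = 72
σ = (1, 3, 0, 2): 9 + 12 + 30 + 8 = 59
σ = (1, 3, 2, 0): 9 + 12 + 11 + 7 = 39
σ = (2, 0, 1, 3): 4 + 8 + 11 + 18 = 41
σ = (2, 0, 3, 1): 4 + 8 + 30 + 16 = 58
σ = (2, 1, 0, 3): 4 + 17 + 30 + 18 = 69
σ = (2, 1, 3, 0): 4 + 17 + 30 + 7 = 58
σ = (2, 3, 0, 1): 4 + 12 + 30 + 16 = 62
σ = (2, 3, 1, 0): 4 + 12 + 11 + 7 = 34
σ = (3, 0, 1, 2): 20 + 8 + 11 + 8 = 47
σ = (3, 0, 2, 1): 20 + 8 + 11 + 16 = 55
σ = (3, 1, 0, 2): 20 + 17 + 30 + 8 = 75
σ = (3, 1, 2, 0): 20 + 17 + 11 + 7 = 55
σ = (3, 2, 0, 1): 20 + 26 + 30 + 16 = 92
σ = (3, 2, 1, 0): 20 + 26 + 11 + 7 = 64
Optimal value attained by: σ = (0, 2, 3, 1).
Answer: det⊕(M) = 102; verdict: NONSINGULAR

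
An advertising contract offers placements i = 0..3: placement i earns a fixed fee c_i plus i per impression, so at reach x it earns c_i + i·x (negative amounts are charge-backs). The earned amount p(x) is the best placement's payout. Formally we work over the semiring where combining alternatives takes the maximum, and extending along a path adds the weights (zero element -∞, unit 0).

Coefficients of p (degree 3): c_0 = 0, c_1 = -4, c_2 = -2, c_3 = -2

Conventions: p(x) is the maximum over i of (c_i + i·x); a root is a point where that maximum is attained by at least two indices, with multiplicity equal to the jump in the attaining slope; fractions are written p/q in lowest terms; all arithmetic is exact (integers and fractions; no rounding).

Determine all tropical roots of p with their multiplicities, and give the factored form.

hull edge (i=0, c=0) to (i=3, c=-2): slope -2/3, span 3
Factored form: p(x) = -2 ⊗ (x ⊕ 2/3) ⊗ (x ⊕ 2/3) ⊗ (x ⊕ 2/3)
Answer: roots = 2/3 (mult 3)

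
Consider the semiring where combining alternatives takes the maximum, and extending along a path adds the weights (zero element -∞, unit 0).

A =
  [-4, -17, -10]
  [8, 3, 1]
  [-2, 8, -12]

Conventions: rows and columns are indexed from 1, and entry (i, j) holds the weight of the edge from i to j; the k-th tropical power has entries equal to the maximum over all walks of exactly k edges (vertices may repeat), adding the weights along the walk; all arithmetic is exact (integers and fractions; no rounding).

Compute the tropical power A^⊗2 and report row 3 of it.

A^⊗2:
  [-8, -2, -14]
  [11, 9, 4]
  [16, 11, 9]
Answer: row 3 of A^⊗2 = [16, 11, 9]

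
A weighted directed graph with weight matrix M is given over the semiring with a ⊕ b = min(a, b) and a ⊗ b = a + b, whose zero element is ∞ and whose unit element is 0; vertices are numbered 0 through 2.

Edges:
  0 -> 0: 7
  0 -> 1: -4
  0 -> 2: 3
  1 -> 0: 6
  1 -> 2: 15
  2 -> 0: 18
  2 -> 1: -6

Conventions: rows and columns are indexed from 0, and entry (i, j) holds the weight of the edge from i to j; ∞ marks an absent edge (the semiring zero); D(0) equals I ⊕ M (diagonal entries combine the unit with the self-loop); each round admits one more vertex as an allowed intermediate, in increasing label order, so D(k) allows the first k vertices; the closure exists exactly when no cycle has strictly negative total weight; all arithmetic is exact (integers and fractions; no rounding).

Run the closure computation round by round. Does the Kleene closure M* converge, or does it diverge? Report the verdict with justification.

D(0):
  [0, -4, 3]
  [6, 0, 15]
  [18, -6, 0]
D(1):
  [0, -4, 3]
  [6, 0, 9]
  [18, -6, 0]
D(2):
  [0, -4, 3]
  [6, 0, 9]
  [0, -6, 0]
D(3):
  [0, -4, 3]
  [6, 0, 9]
  [0, -6, 0]
Key observation: every diagonal entry stays at the unit through all rounds, so no improving cycle exists.
Answer: CONVERGES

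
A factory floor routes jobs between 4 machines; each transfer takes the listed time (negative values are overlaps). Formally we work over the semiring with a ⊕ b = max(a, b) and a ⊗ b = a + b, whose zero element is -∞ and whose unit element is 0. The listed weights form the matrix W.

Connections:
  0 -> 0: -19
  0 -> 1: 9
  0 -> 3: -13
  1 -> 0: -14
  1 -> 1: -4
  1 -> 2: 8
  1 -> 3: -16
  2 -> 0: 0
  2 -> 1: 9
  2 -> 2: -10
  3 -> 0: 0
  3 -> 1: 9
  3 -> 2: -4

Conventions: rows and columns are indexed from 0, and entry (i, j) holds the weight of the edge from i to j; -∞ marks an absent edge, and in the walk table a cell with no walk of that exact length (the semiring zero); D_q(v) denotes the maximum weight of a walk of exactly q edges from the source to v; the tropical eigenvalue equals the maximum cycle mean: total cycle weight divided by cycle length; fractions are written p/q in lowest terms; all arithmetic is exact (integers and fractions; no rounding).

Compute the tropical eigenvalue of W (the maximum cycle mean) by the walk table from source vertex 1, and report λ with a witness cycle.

q=0: [-∞, 0, -∞, -∞]
q=1: [-14, -4, 8, -16]
q=2: [8, 17, 4, -20]
q=3: [4, 17, 25, 1]
q=4: [25, 34, 25, 1]
Optimal cycle mean attained by: cycle 1->2->1, total 8 + 9, length 2.
Answer: λ = 17/2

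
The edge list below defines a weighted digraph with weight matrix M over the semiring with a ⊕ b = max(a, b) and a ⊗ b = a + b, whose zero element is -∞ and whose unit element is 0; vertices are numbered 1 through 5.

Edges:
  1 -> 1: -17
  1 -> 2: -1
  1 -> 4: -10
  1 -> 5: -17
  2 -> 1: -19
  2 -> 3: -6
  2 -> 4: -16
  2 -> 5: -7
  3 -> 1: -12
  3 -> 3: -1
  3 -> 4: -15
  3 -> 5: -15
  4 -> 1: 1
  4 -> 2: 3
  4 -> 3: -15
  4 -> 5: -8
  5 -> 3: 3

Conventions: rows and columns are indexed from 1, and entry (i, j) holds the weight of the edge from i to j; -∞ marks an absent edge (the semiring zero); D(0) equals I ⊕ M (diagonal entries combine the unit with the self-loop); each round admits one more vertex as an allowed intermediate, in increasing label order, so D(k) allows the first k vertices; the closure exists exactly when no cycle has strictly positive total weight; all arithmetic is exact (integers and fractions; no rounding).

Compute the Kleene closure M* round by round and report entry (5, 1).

D(0):
  [0, -1, -∞, -10, -17]
  [-19, 0, -6, -16, -7]
  [-12, -∞, 0, -15, -15]
  [1, 3, -15, 0, -8]
  [-∞, -∞, 3, -∞, 0]
D(1):
  [0, -1, -∞, -10, -17]
  [-19, 0, -6, -16, -7]
  [-12, -13, 0, -15, -15]
  [1, 3, -15, 0, -8]
  [-∞, -∞, 3, -∞, 0]
D(2):
  [0, -1, -7, -10, -8]
  [-19, 0, -6, -16, -7]
  [-12, -13, 0, -15, -15]
  [1, 3, -3, 0, -4]
  [-∞, -∞, 3, -∞, 0]
D(3):
  [0, -1, -7, -10, -8]
  [-18, 0, -6, -16, -7]
  [-12, -13, 0, -15, -15]
  [1, 3, -3, 0, -4]
  [-9, -10, 3, -12, 0]
D(4):
  [0, -1, -7, -10, -8]
  [-15, 0, -6, -16, -7]
  [-12, -12, 0, -15, -15]
  [1, 3, -3, 0, -4]
  [-9, -9, 3, -12, 0]
D(5):
  [0, -1, -5, -10, -8]
  [-15, 0, -4, -16, -7]
  [-12, -12, 0, -15, -15]
  [1, 3, -1, 0, -4]
  [-9, -9, 3, -12, 0]
Answer: M*[5][1] = -9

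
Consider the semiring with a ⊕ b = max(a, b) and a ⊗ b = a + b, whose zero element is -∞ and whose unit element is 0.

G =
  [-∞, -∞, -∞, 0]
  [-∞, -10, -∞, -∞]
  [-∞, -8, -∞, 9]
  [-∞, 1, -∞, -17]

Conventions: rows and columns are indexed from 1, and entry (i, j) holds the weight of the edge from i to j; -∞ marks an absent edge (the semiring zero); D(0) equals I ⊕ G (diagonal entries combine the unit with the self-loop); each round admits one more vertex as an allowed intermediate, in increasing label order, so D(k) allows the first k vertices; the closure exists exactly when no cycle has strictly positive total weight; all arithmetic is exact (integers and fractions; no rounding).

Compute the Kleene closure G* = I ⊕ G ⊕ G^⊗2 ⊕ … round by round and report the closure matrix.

D(0):
  [0, -∞, -∞, 0]
  [-∞, 0, -∞, -∞]
  [-∞, -8, 0, 9]
  [-∞, 1, -∞, 0]
D(1):
  [0, -∞, -∞, 0]
  [-∞, 0, -∞, -∞]
  [-∞, -8, 0, 9]
  [-∞, 1, -∞, 0]
D(2):
  [0, -∞, -∞, 0]
  [-∞, 0, -∞, -∞]
  [-∞, -8, 0, 9]
  [-∞, 1, -∞, 0]
D(3):
  [0, -∞, -∞, 0]
  [-∞, 0, -∞, -∞]
  [-∞, -8, 0, 9]
  [-∞, 1, -∞, 0]
D(4):
  [0, 1, -∞, 0]
  [-∞, 0, -∞, -∞]
  [-∞, 10, 0, 9]
  [-∞, 1, -∞, 0]
Answer: G* = [[0, 1, -∞, 0], [-∞, 0, -∞, -∞], [-∞, 10, 0, 9], [-∞, 1, -∞, 0]]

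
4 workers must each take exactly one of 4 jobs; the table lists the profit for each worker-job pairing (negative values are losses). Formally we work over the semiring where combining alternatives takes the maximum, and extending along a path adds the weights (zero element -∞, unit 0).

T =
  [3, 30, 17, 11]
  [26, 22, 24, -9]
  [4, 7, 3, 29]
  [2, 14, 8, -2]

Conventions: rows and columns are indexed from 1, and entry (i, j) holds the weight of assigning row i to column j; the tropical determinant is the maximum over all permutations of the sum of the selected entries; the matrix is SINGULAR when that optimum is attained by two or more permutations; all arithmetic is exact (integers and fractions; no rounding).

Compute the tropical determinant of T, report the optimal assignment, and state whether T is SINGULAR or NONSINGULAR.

σ = (1, 2, 3, 4): 3 + 22 + 3 + (-2) = 26
σ = (1, 2, 4, 3): 3 + 22 + 29 + 8 = 62
σ = (1, 3, 2, 4): 3 + 24 + 7 + (-2) = 32
σ = (1, 3, 4, 2): 3 + 24 + 29 + 14 = 70
σ = (1, 4, 2, 3): 3 + (-9) + 7 + 8 = 9
σ = (1, 4, 3, 2): 3 + (-9) + 3 + 14 = 11
σ = (2, 1, 3, 4): 30 + 26 + 3 + (-2) = 57
σ = (2, 1, 4, 3): 30 + 26 + 29 + 8 = 93
σ = (2, 3, 1, 4): 30 + 24 + 4 + (-2) = 56
σ = (2, 3, 4, 1): 30 + 24 + 29 + 2 = 85
σ = (2, 4, 1, 3): 30 + (-9) + 4 + 8 = 33
σ = (2, 4, 3, 1): 30 + (-9) + 3 + 2 = 26
σ = (3, 1, 2, 4): 17 + 26 + 7 + (-2) = 48
σ = (3, 1, 4, 2): 17 + 26 + 29 + 14 = 86
σ = (3, 2, 1, 4): 17 + 22 + 4 + (-2) = 41
σ = (3, 2, 4, 1): 17 + 22 + 29 + 2 = 70
σ = (3, 4, 1, 2): 17 + (-9) + 4 + 14 = 26
σ = (3, 4, 2, 1): 17 + (-9) + 7 + 2 = 17
σ = (4, 1, 2, 3): 11 + 26 + 7 + 8 = 52
σ = (4, 1, 3, 2): 11 + 26 + 3 + 14 = 54
σ = (4, 2, 1, 3): 11 + 22 + 4 + 8 = 45
σ = (4, 2, 3, 1): 11 + 22 + 3 + 2 = 38
σ = (4, 3, 1, 2): 11 + 24 + 4 + 14 = 53
σ = (4, 3, 2, 1): 11 + 24 + 7 + 2 = 44
Optimal value attained by: σ = (2, 1, 4, 3).
Answer: det⊕(T) = 93; verdict: NONSINGULAR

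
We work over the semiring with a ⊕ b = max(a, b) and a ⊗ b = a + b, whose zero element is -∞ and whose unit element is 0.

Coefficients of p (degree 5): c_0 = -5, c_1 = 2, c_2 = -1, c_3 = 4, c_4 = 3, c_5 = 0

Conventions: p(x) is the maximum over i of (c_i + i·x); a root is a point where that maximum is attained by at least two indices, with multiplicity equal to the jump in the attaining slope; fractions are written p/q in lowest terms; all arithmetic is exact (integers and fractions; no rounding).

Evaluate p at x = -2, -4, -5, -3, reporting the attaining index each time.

p(-2) = max(-5+0·(-2)=-5, 2+1·(-2)=0, -1+2·(-2)=-5, 4+3·(-2)=-2, 3+4·(-2)=-5, 0+5·(-2)=-10) = 0 (attained by i=1)
p(-4) = max(-5+0·(-4)=-5, 2+1·(-4)=-2, -1+2·(-4)=-9, 4+3·(-4)=-8, 3+4·(-4)=-13, 0+5·(-4)=-20) = -2 (attained by i=1)
p(-5) = max(-5+0·(-5)=-5, 2+1·(-5)=-3, -1+2·(-5)=-11, 4+3·(-5)=-11, 3+4·(-5)=-17, 0+5·(-5)=-25) = -3 (attained by i=1)
p(-3) = max(-5+0·(-3)=-5, 2+1·(-3)=-1, -1+2·(-3)=-7, 4+3·(-3)=-5, 3+4·(-3)=-9, 0+5·(-3)=-15) = -1 (attained by i=1)
Answer: p(-2) = 0; p(-4) = -2; p(-5) = -3; p(-3) = -1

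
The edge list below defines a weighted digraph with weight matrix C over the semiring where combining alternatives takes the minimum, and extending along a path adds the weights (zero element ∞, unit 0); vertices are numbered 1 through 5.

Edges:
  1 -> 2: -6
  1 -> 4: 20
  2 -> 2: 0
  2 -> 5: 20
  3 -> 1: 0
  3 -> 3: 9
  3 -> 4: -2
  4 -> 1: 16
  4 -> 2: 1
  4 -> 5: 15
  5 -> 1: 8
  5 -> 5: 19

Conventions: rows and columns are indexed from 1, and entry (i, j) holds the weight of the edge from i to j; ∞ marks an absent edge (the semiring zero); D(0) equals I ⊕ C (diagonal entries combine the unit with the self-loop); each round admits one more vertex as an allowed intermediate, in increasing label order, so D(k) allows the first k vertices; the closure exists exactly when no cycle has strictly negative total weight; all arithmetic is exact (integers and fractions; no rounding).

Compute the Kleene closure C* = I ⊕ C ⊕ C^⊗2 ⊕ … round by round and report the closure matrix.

D(0):
  [0, -6, ∞, 20, ∞]
  [∞, 0, ∞, ∞, 20]
  [0, ∞, 0, -2, ∞]
  [16, 1, ∞, 0, 15]
  [8, ∞, ∞, ∞, 0]
D(1):
  [0, -6, ∞, 20, ∞]
  [∞, 0, ∞, ∞, 20]
  [0, -6, 0, -2, ∞]
  [16, 1, ∞, 0, 15]
  [8, 2, ∞, 28, 0]
D(2):
  [0, -6, ∞, 20, 14]
  [∞, 0, ∞, ∞, 20]
  [0, -6, 0, -2, 14]
  [16, 1, ∞, 0, 15]
  [8, 2, ∞, 28, 0]
D(3):
  [0, -6, ∞, 20, 14]
  [∞, 0, ∞, ∞, 20]
  [0, -6, 0, -2, 14]
  [16, 1, ∞, 0, 15]
  [8, 2, ∞, 28, 0]
D(4):
  [0, -6, ∞, 20, 14]
  [∞, 0, ∞, ∞, 20]
  [0, -6, 0, -2, 13]
  [16, 1, ∞, 0, 15]
  [8, 2, ∞, 28, 0]
D(5):
  [0, -6, ∞, 20, 14]
  [28, 0, ∞, 48, 20]
  [0, -6, 0, -2, 13]
  [16, 1, ∞, 0, 15]
  [8, 2, ∞, 28, 0]
Answer: C* = [[0, -6, ∞, 20, 14], [28, 0, ∞, 48, 20], [0, -6, 0, -2, 13], [16, 1, ∞, 0, 15], [8, 2, ∞, 28, 0]]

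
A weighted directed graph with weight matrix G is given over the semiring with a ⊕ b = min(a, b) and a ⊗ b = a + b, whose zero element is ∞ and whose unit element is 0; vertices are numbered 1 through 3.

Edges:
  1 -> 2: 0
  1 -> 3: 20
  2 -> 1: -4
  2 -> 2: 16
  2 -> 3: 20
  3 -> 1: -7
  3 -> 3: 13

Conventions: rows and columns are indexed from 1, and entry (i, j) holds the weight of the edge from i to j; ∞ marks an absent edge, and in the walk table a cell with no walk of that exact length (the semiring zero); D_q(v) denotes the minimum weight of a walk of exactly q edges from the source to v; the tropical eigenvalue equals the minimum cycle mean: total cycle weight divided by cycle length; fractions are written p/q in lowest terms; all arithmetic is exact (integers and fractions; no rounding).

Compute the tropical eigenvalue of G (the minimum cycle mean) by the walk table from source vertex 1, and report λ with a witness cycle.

q=0: [0, ∞, ∞]
q=1: [∞, 0, 20]
q=2: [-4, 16, 20]
q=3: [12, -4, 16]
Optimal cycle mean attained by: cycle 1->2->1, total 0 + (-4), length 2.
Answer: λ = -2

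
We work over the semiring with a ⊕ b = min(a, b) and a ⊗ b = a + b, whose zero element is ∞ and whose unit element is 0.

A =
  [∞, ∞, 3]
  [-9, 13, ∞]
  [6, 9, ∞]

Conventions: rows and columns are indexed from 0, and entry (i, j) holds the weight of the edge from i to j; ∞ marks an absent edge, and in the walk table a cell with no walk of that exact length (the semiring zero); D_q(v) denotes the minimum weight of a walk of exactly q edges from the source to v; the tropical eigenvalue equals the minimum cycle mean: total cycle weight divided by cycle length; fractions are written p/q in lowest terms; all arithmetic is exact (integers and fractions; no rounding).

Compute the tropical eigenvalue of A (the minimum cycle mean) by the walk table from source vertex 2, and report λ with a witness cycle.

q=0: [∞, ∞, 0]
q=1: [6, 9, ∞]
q=2: [0, 22, 9]
q=3: [13, 18, 3]
Optimal cycle mean attained by: cycle 0->2->1->0, total 3 + 9 + (-9), length 3.
Answer: λ = 1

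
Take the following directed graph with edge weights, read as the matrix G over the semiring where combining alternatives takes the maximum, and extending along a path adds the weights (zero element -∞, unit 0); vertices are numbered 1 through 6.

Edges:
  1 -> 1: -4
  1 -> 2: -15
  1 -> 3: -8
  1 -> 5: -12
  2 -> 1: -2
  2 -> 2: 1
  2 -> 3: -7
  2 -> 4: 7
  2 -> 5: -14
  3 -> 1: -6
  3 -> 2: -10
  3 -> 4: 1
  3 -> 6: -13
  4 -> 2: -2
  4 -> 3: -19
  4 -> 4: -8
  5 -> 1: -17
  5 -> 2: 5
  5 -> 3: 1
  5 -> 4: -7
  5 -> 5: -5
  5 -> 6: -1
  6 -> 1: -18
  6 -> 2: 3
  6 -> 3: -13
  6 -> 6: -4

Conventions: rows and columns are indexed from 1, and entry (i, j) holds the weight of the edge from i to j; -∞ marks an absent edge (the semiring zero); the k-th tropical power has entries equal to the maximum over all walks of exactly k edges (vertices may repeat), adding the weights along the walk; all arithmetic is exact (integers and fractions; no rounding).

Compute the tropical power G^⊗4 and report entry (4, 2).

G^⊗2:
  [-8, -7, -11, -7, -16, -13]
  [-1, 5, -6, 8, -13, -15]
  [-10, -1, -14, -3, -18, -17]
  [-4, -1, -9, 5, -16, -32]
  [3, 6, -2, 12, -9, -5]
  [1, 4, -4, 10, -11, -8]
G^⊗3:
  [-9, -6, -14, 0, -20, -17]
  [3, 6, -2, 12, -9, -14]
  [-3, 0, -8, 6, -15, -19]
  [-3, 3, -8, 6, -15, -17]
  [4, 10, -1, 13, -8, -9]
  [2, 8, -3, 11, -10, -12]
G^⊗4:
  [-8, -2, -13, 1, -20, -21]
  [4, 10, -1, 13, -8, -10]
  [-2, 4, -7, 7, -14, -16]
  [1, 4, -4, 10, -11, -16]
  [8, 11, 3, 17, -4, -9]
  [6, 9, 1, 15, -6, -11]
Key observation: the optimum is the walk 4->2->2->4->2, with weight (-2) + 1 + 7 + (-2) = 4.
Optimal value attained by: walk 4->2->2->4->2.
Answer: (G^⊗4)[4][2] = 4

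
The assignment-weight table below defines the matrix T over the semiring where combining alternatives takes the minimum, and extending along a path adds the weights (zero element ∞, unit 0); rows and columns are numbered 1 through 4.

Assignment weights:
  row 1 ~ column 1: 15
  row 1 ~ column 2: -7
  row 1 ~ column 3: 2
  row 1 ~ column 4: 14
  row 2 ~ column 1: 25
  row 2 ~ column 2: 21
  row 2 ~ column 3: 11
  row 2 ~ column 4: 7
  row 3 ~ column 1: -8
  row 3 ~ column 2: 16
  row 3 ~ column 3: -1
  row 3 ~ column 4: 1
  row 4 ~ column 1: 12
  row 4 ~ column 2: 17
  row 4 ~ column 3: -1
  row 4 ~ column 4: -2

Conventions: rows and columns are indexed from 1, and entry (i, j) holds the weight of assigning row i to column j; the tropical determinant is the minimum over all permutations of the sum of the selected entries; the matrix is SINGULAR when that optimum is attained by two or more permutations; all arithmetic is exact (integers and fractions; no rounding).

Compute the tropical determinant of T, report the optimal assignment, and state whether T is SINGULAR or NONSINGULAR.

σ = (1, 2, 3, 4): 15 + 21 + (-1) + (-2) = 33
σ = (1, 2, 4, 3): 15 + 21 + 1 + (-1) = 36
σ = (1, 3, 2, 4): 15 + 11 + 16 + (-2) = 40
σ = (1, 3, 4, 2): 15 + 11 + 1 + 17 = 44
σ = (1, 4, 2, 3): 15 + 7 + 16 + (-1) = 37
σ = (1, 4, 3, 2): 15 + 7 + (-1) + 17 = 38
σ = (2, 1, 3, 4): (-7) + 25 + (-1) + (-2) = 15
σ = (2, 1, 4, 3): (-7) + 25 + 1 + (-1) = 18
σ = (2, 3, 1, 4): (-7) + 11 + (-8) + (-2) = -6
σ = (2, 3, 4, 1): (-7) + 11 + 1 + 12 = 17
σ = (2, 4, 1, 3): (-7) + 7 + (-8) + (-1) = -9
σ = (2, 4, 3, 1): (-7) + 7 + (-1) + 12 = 11
σ = (3, 1, 2, 4): 2 + 25 + 16 + (-2) = 41
σ = (3, 1, 4, 2): 2 + 25 + 1 + 17 = 45
σ = (3, 2, 1, 4): 2 + 21 + (-8) + (-2) = 13
σ = (3, 2, 4, 1): 2 + 21 + 1 + 12 = 36
σ = (3, 4, 1, 2): 2 + 7 + (-8) + 17 = 18
σ = (3, 4, 2, 1): 2 + 7 + 16 + 12 = 37
σ = (4, 1, 2, 3): 14 + 25 + 16 + (-1) = 54
σ = (4, 1, 3, 2): 14 + 25 + (-1) + 17 = 55
σ = (4, 2, 1, 3): 14 + 21 + (-8) + (-1) = 26
σ = (4, 2, 3, 1): 14 + 21 + (-1) + 12 = 46
σ = (4, 3, 1, 2): 14 + 11 + (-8) + 17 = 34
σ = (4, 3, 2, 1): 14 + 11 + 16 + 12 = 53
Optimal value attained by: σ = (2, 4, 1, 3).
Answer: det⊕(T) = -9; verdict: NONSINGULAR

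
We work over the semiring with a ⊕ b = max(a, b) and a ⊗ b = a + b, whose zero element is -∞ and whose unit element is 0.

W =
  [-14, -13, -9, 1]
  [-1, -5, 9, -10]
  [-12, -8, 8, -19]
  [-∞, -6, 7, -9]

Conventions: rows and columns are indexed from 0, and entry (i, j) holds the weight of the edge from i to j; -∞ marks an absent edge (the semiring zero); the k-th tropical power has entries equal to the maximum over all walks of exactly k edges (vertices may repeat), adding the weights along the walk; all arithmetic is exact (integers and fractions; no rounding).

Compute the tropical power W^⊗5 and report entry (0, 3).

W^⊗2:
  [-14, -5, 8, -8]
  [-3, 1, 17, 0]
  [-4, 0, 16, -11]
  [-5, -1, 15, -12]
W^⊗3:
  [-4, 0, 16, -11]
  [5, 9, 25, -2]
  [4, 8, 24, -3]
  [3, 7, 23, -4]
W^⊗4:
  [4, 8, 24, -3]
  [13, 17, 33, 6]
  [12, 16, 32, 5]
  [11, 15, 31, 4]
W^⊗5:
  [12, 16, 32, 5]
  [21, 25, 41, 14]
  [20, 24, 40, 13]
  [19, 23, 39, 12]
Key observation: the optimum is the walk 0->3->2->2->0->3, with weight 1 + 7 + 8 + (-12) + 1 = 5.
Optimal value attained by: walk 0->3->2->2->0->3.
Answer: (W^⊗5)[0][3] = 5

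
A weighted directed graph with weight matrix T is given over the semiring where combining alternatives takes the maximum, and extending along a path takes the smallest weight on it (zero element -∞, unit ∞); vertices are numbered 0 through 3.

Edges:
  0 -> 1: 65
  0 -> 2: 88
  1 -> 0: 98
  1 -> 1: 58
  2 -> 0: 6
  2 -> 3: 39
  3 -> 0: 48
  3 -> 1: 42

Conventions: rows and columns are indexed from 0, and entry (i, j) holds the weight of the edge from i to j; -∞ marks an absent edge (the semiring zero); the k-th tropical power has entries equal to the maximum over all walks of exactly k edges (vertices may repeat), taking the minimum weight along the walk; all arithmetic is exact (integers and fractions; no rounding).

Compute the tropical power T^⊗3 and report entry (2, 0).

T^⊗2:
  [65, 58, -∞, 39]
  [58, 65, 88, -∞]
  [39, 39, 6, -∞]
  [42, 48, 48, -∞]
T^⊗3:
  [58, 65, 65, -∞]
  [65, 58, 58, 39]
  [39, 39, 39, 6]
  [48, 48, 42, 39]
Key observation: the optimum is the walk 2->3->1->0, with weight 39 min 42 min 98 = 39.
Optimal value attained by: walk 2->3->1->0.
Answer: (T^⊗3)[2][0] = 39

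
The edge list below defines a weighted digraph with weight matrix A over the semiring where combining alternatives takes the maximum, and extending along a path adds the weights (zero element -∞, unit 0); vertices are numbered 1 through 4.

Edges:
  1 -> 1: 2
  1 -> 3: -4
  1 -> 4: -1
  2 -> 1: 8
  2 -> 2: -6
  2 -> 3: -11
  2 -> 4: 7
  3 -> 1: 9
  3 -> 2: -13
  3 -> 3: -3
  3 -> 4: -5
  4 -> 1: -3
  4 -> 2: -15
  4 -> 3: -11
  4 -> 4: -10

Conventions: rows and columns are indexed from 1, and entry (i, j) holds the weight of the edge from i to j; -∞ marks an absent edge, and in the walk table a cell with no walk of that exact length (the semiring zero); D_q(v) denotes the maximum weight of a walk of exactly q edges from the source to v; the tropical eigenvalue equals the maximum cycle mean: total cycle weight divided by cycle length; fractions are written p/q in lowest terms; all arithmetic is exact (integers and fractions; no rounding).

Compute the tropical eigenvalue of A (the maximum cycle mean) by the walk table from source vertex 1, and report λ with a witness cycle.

q=0: [0, -∞, -∞, -∞]
q=1: [2, -∞, -4, -1]
q=2: [5, -16, -2, 1]
q=3: [7, -14, 1, 4]
q=4: [10, -11, 3, 6]
Optimal cycle mean attained by: cycle 1->3->1, total (-4) + 9, length 2.
Answer: λ = 5/2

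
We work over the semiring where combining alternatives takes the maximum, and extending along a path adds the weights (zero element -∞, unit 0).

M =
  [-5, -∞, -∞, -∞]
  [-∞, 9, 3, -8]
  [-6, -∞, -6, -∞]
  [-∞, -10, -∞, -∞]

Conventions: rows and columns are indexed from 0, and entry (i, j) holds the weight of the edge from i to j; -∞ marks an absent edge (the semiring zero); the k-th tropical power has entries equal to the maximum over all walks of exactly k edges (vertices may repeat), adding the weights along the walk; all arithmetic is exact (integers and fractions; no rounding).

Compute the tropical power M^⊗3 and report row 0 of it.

M^⊗2:
  [-10, -∞, -∞, -∞]
  [-3, 18, 12, 1]
  [-11, -∞, -12, -∞]
  [-∞, -1, -7, -18]
M^⊗3:
  [-15, -∞, -∞, -∞]
  [6, 27, 21, 10]
  [-16, -∞, -18, -∞]
  [-13, 8, 2, -9]
Answer: row 0 of M^⊗3 = [-15, -∞, -∞, -∞]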